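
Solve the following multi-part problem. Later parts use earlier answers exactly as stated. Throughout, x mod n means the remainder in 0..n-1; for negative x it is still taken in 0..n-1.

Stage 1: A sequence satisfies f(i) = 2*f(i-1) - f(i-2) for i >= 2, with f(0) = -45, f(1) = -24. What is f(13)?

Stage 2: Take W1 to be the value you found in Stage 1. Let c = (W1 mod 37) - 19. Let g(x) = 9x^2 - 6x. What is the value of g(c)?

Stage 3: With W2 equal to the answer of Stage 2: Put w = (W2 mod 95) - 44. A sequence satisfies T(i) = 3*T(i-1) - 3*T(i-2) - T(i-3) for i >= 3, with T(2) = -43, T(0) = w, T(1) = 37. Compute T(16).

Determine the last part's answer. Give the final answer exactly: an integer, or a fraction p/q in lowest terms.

Stage 1: f(2) = 2*(-24) - 1*(-45) = -3; iterating: f(2)=-3, f(3)=18, f(4)=39, f(5)=60, f(6)=81, f(7)=102, f(8)=123, f(9)=144, f(10)=165, f(11)=186, f(12)=207, f(13)=228; answer 228
Stage 2: W1 = 228; c = -13; 9*(-13)^2 - 6*(-13)^1 = (1521) + (78) = 1599; answer 1599
Stage 3: W2 = 1599; w = 35; T(3) = 3*(-43) - 3*(37) - 1*(35) = -275; iterating: T(3)=-275, T(4)=-733, T(5)=-1331, T(6)=-1519, T(7)=169, T(8)=6395, T(9)=20197, T(10)=41237, T(11)=56725, T(12)=26267, T(13)=-132611, T(14)=-533359, T(15)=-1228511, T(16)=-1952845; answer -1952845

-1952845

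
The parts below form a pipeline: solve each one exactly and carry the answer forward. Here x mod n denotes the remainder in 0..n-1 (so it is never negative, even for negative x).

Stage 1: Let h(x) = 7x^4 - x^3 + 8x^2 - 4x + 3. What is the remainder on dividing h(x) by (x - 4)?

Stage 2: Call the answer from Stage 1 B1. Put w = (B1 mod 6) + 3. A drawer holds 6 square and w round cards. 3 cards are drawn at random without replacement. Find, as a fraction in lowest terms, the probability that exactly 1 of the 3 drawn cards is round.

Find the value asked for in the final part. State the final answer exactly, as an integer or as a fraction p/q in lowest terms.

Stage 1: remainder = value at the root: 7*(4)^4 - 1*(4)^3 + 8*(4)^2 - 4*(4)^1 + 3 = (1792) + (-64) + (128) + (-16) + (3) = 1843; answer 1843
Stage 2: B1 = 1843; w = 4; total draws C(10,3) = 120; favorable C(4,1)*C(6,2) = 60; P = 1/2; answer 1/2

1/2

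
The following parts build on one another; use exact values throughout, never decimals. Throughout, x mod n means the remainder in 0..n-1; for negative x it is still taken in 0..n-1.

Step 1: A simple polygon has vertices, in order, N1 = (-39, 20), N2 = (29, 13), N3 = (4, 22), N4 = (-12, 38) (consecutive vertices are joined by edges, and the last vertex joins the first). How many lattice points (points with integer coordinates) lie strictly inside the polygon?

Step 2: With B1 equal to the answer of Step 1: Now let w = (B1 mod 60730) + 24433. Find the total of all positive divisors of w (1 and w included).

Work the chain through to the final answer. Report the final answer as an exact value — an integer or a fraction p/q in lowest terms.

35952

Step 1: cross terms: (-39*13 - 29*20)=-1087, (29*22 - 4*13)=586, (4*38 - -12*22)=416, (-12*20 - -39*38)=1242; twice the area = |1157| = 1157; area = 1157/2; boundary points = 1 + 1 + 16 + 9 = 27; strictly interior points = area - boundary/2 + 1 = 566; answer 566
Step 2: B1 = 566; w = 24999; 24999 = 3 * 13 * 641; sigma = (1 + 3) * (1 + 13) * (1 + 641) = 4 * 14 * 642 = 35952; answer 35952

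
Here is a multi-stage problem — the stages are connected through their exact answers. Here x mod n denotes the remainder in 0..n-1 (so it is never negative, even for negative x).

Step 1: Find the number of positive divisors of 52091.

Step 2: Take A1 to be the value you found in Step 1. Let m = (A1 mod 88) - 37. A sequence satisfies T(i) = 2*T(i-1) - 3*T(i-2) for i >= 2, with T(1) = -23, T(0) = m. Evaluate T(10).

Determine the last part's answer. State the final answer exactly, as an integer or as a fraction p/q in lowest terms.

7733

Step 1: 52091 = 13 * 4007; number of divisors = (1+1) * (1+1) = 4; answer 4
Step 2: A1 = 4; m = -33; T(2) = 2*(-23) - 3*(-33) = 53; iterating: T(2)=53, T(3)=175, T(4)=191, T(5)=-143, T(6)=-859, T(7)=-1289, T(8)=-1, T(9)=3865, T(10)=7733; answer 7733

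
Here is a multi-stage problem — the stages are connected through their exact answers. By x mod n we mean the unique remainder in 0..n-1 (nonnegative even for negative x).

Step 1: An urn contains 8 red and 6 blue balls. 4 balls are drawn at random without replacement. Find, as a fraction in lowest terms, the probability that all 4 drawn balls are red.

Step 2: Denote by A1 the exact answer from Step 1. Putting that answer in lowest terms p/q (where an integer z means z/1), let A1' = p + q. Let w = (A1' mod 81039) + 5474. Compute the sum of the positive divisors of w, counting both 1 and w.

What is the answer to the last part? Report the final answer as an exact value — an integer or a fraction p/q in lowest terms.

5976

Step 1: total draws C(14,4) = 1001; favorable C(8,4) = 70; P = 10/143; answer 10/143
Step 2: A1 = 10/143; threaded value p + q = 153; w = 5627; 5627 = 17 * 331; sigma = (1 + 17) * (1 + 331) = 18 * 332 = 5976; answer 5976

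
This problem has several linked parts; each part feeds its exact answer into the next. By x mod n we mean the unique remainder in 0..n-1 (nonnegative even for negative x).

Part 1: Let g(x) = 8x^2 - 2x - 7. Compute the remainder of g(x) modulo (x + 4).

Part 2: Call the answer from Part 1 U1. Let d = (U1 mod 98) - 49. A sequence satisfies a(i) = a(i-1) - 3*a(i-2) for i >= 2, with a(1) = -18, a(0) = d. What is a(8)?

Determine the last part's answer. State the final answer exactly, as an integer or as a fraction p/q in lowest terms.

1332

Part 1: remainder = value at the root: 8*(-4)^2 - 2*(-4)^1 - 7 = (128) + (8) + (-7) = 129; answer 129
Part 2: U1 = 129; d = -18; a(2) = 1*(-18) - 3*(-18) = 36; iterating: a(2)=36, a(3)=90, a(4)=-18, a(5)=-288, a(6)=-234, a(7)=630, a(8)=1332; answer 1332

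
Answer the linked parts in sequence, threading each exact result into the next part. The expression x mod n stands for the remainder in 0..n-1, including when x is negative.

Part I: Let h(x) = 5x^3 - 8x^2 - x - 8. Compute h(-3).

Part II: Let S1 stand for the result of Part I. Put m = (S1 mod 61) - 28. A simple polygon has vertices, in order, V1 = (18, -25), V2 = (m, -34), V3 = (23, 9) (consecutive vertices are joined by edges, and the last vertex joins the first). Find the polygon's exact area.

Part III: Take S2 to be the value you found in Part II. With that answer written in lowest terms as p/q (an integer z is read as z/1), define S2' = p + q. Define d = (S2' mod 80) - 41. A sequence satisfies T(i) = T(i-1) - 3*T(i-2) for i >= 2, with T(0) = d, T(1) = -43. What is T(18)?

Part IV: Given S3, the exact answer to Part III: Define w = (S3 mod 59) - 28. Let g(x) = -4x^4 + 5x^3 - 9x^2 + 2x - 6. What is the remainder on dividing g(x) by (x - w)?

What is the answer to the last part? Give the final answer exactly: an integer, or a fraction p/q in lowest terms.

-3366

Part I: 5*(-3)^3 - 8*(-3)^2 - 1*(-3)^1 - 8 = (-135) + (-72) + (3) + (-8) = -212; answer -212
Part II: S1 = -212; m = 4; cross terms: (18*-34 - 4*-25)=-512, (4*9 - 23*-34)=818, (23*-25 - 18*9)=-737; twice the area = |-431| = 431; area = 431/2; answer 431/2
Part III: S2 = 431/2; threaded value p + q = 433; d = -8; T(2) = 1*(-43) - 3*(-8) = -19; iterating: T(2)=-19, T(3)=110, T(4)=167, T(5)=-163, T(6)=-664, T(7)=-175, T(8)=1817, T(9)=2342, T(10)=-3109, T(11)=-10135, T(12)=-808, T(13)=29597, T(14)=32021, T(15)=-56770, T(16)=-152833, T(17)=17477, T(18)=475976; answer 475976
Part IV: S3 = 475976; w = -5; remainder = value at the root: -4*(-5)^4 + 5*(-5)^3 - 9*(-5)^2 + 2*(-5)^1 - 6 = (-2500) + (-625) + (-225) + (-10) + (-6) = -3366; answer -3366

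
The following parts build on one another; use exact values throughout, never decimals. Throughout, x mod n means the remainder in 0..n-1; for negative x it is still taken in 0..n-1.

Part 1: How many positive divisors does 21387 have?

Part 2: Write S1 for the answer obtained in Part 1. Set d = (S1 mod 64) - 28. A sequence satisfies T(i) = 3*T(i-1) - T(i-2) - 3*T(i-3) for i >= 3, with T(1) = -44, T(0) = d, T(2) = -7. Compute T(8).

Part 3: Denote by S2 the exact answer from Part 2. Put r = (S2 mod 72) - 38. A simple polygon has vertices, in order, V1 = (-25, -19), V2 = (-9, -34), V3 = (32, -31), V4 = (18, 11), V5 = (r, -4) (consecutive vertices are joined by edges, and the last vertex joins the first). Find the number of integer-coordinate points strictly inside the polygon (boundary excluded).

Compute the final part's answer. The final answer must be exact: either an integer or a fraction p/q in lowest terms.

Part 1: 21387 = 3 * 7129; number of divisors = (1+1) * (1+1) = 4; answer 4
Part 2: S1 = 4; d = -24; T(3) = 3*(-7) - 1*(-44) - 3*(-24) = 95; iterating: T(3)=95, T(4)=424, T(5)=1198, T(6)=2885, T(7)=6185, T(8)=12076; answer 12076
Part 3: S2 = 12076; r = 14; cross terms: (-25*-34 - -9*-19)=679, (-9*-31 - 32*-34)=1367, (32*11 - 18*-31)=910, (18*-4 - 14*11)=-226, (14*-19 - -25*-4)=-366; twice the area = |2364| = 2364; area = 1182; boundary points = 1 + 1 + 14 + 1 + 3 = 20; strictly interior points = area - boundary/2 + 1 = 1173; answer 1173

1173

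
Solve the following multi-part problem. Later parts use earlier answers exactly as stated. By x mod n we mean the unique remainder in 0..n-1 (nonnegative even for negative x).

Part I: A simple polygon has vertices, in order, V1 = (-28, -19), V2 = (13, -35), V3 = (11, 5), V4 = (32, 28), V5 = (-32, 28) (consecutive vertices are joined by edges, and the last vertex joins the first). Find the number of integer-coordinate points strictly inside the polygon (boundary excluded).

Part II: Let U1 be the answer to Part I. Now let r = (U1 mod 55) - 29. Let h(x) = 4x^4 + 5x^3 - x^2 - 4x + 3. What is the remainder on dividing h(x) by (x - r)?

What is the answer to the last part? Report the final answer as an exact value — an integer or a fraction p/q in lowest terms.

Part I: cross terms: (-28*-35 - 13*-19)=1227, (13*5 - 11*-35)=450, (11*28 - 32*5)=148, (32*28 - -32*28)=1792, (-32*-19 - -28*28)=1392; twice the area = |5009| = 5009; area = 5009/2; boundary points = 1 + 2 + 1 + 64 + 1 = 69; strictly interior points = area - boundary/2 + 1 = 2471; answer 2471
Part II: U1 = 2471; r = 22; remainder = value at the root: 4*(22)^4 + 5*(22)^3 - 1*(22)^2 - 4*(22)^1 + 3 = (937024) + (53240) + (-484) + (-88) + (3) = 989695; answer 989695

989695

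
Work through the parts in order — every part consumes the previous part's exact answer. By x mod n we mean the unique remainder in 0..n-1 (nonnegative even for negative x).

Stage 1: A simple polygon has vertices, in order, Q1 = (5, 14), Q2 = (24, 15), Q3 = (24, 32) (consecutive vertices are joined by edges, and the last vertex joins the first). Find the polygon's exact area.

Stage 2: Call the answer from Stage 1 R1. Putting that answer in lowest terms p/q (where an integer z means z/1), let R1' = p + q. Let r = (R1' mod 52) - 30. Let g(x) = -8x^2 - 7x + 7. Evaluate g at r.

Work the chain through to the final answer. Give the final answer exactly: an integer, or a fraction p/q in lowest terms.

-2186

Stage 1: cross terms: (5*15 - 24*14)=-261, (24*32 - 24*15)=408, (24*14 - 5*32)=176; twice the area = |323| = 323; area = 323/2; answer 323/2
Stage 2: R1 = 323/2; threaded value p + q = 325; r = -17; -8*(-17)^2 - 7*(-17)^1 + 7 = (-2312) + (119) + (7) = -2186; answer -2186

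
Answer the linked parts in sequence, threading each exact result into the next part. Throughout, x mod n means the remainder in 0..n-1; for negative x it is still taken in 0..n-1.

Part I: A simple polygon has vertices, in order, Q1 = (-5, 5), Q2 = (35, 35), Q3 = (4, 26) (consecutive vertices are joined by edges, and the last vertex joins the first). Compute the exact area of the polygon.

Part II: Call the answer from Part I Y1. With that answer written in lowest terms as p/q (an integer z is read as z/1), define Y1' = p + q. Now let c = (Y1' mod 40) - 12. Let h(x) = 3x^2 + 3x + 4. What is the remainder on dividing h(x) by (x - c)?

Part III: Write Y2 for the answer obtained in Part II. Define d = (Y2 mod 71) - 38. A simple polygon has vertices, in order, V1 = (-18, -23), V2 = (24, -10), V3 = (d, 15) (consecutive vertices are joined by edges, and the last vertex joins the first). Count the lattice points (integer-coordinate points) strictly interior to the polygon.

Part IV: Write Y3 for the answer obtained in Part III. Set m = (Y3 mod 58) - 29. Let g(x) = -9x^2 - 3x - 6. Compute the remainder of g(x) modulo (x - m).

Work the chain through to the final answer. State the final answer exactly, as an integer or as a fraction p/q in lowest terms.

-216

Part I: cross terms: (-5*35 - 35*5)=-350, (35*26 - 4*35)=770, (4*5 - -5*26)=150; twice the area = |570| = 570; area = 285; answer 285
Part II: Y1 = 285; threaded value p + q = 286; c = -6; remainder = value at the root: 3*(-6)^2 + 3*(-6)^1 + 4 = (108) + (-18) + (4) = 94; answer 94
Part III: Y2 = 94; d = -15; cross terms: (-18*-10 - 24*-23)=732, (24*15 - -15*-10)=210, (-15*-23 - -18*15)=615; twice the area = |1557| = 1557; area = 1557/2; boundary points = 1 + 1 + 1 = 3; strictly interior points = area - boundary/2 + 1 = 778; answer 778
Part IV: Y3 = 778; m = -5; remainder = value at the root: -9*(-5)^2 - 3*(-5)^1 - 6 = (-225) + (15) + (-6) = -216; answer -216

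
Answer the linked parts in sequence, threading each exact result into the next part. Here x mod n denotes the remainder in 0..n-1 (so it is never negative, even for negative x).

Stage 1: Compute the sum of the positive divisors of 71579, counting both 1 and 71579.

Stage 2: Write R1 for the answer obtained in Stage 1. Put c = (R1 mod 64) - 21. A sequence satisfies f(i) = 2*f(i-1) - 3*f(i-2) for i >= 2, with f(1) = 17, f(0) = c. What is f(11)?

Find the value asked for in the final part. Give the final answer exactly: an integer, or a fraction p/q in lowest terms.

Stage 1: 71579 = 31 * 2309; sigma = (1 + 31) * (1 + 2309) = 32 * 2310 = 73920; answer 73920
Stage 2: R1 = 73920; c = -21; f(2) = 2*(17) - 3*(-21) = 97; iterating: f(2)=97, f(3)=143, f(4)=-5, f(5)=-439, f(6)=-863, f(7)=-409, f(8)=1771, f(9)=4769, f(10)=4225, f(11)=-5857; answer -5857

-5857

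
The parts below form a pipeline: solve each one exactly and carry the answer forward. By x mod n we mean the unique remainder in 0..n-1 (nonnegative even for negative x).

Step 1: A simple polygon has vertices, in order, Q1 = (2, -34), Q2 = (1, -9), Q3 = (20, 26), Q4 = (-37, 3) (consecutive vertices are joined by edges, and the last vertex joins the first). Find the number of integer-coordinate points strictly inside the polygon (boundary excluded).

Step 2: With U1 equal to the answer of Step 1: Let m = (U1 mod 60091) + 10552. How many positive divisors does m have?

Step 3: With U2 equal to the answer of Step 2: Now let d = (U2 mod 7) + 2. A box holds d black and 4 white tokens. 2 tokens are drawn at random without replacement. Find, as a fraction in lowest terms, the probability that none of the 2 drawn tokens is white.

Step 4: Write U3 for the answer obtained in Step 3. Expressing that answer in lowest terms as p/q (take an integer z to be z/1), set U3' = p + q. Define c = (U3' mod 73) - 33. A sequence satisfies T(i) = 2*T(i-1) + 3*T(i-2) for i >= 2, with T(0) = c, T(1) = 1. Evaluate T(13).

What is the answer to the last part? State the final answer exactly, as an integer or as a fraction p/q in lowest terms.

Step 1: cross terms: (2*-9 - 1*-34)=16, (1*26 - 20*-9)=206, (20*3 - -37*26)=1022, (-37*-34 - 2*3)=1252; twice the area = |2496| = 2496; area = 1248; boundary points = 1 + 1 + 1 + 1 = 4; strictly interior points = area - boundary/2 + 1 = 1247; answer 1247
Step 2: U1 = 1247; m = 11799; 11799 = 3^3 * 19 * 23; number of divisors = (3+1) * (1+1) * (1+1) = 16; answer 16
Step 3: U2 = 16; d = 4; total draws C(8,2) = 28; favorable C(4,2) = 6; P = 3/14; answer 3/14
Step 4: U3 = 3/14; threaded value p + q = 17; c = -16; T(2) = 2*(1) + 3*(-16) = -46; iterating: T(2)=-46, T(3)=-89, T(4)=-316, T(5)=-899, T(6)=-2746, T(7)=-8189, T(8)=-24616, T(9)=-73799, T(10)=-221446, T(11)=-664289, T(12)=-1992916, T(13)=-5978699; answer -5978699

-5978699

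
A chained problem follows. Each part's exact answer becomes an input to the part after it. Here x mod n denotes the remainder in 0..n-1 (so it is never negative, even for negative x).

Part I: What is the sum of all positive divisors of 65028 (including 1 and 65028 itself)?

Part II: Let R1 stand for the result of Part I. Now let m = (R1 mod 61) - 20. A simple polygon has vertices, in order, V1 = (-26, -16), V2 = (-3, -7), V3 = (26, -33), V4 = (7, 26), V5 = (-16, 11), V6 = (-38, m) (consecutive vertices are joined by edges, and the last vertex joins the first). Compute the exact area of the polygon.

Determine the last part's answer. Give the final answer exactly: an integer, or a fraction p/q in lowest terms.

3171/2

Part I: 65028 = 2^2 * 3 * 5419; sigma = (1 + 2 + 4) * (1 + 3) * (1 + 5419) = 7 * 4 * 5420 = 151760; answer 151760
Part II: R1 = 151760; m = 33; cross terms: (-26*-7 - -3*-16)=134, (-3*-33 - 26*-7)=281, (26*26 - 7*-33)=907, (7*11 - -16*26)=493, (-16*33 - -38*11)=-110, (-38*-16 - -26*33)=1466; twice the area = |3171| = 3171; area = 3171/2; answer 3171/2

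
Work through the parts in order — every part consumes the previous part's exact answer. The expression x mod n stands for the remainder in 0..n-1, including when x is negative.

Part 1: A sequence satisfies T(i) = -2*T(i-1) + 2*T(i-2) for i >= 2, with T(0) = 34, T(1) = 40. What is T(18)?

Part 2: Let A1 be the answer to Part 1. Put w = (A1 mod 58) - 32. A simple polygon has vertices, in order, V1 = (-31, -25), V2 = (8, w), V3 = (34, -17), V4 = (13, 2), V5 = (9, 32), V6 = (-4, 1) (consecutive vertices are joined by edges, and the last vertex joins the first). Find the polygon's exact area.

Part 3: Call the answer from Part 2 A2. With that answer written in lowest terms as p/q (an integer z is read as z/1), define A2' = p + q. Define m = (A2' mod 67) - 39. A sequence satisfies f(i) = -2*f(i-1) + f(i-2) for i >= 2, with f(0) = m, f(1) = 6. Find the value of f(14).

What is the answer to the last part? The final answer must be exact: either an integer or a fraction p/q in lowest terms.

Part 1: T(2) = -2*(40) + 2*(34) = -12; iterating: T(2)=-12, T(3)=104, T(4)=-232, T(5)=672, T(6)=-1808, T(7)=4960, T(8)=-13536, T(9)=36992, T(10)=-101056, T(11)=276096, T(12)=-754304, T(13)=2060800, T(14)=-5630208, T(15)=15382016, T(16)=-42024448, T(17)=114812928, T(18)=-313674752; answer -313674752
Part 2: A1 = -313674752; w = 4; cross terms: (-31*4 - 8*-25)=76, (8*-17 - 34*4)=-272, (34*2 - 13*-17)=289, (13*32 - 9*2)=398, (9*1 - -4*32)=137, (-4*-25 - -31*1)=131; twice the area = |759| = 759; area = 759/2; answer 759/2
Part 3: A2 = 759/2; threaded value p + q = 761; m = -15; f(2) = -2*(6) + 1*(-15) = -27; iterating: f(2)=-27, f(3)=60, f(4)=-147, f(5)=354, f(6)=-855, f(7)=2064, f(8)=-4983, f(9)=12030, f(10)=-29043, f(11)=70116, f(12)=-169275, f(13)=408666, f(14)=-986607; answer -986607

-986607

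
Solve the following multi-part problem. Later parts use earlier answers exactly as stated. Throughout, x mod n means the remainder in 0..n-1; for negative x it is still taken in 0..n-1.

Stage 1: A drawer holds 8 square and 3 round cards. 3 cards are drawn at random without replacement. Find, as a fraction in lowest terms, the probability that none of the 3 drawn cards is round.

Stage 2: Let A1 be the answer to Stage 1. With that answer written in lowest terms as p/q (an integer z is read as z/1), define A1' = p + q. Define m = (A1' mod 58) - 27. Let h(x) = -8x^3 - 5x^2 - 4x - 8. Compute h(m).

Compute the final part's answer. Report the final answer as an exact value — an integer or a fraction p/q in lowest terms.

-66088

Stage 1: total draws C(11,3) = 165; favorable C(8,3) = 56; P = 56/165; answer 56/165
Stage 2: A1 = 56/165; threaded value p + q = 221; m = 20; -8*(20)^3 - 5*(20)^2 - 4*(20)^1 - 8 = (-64000) + (-2000) + (-80) + (-8) = -66088; answer -66088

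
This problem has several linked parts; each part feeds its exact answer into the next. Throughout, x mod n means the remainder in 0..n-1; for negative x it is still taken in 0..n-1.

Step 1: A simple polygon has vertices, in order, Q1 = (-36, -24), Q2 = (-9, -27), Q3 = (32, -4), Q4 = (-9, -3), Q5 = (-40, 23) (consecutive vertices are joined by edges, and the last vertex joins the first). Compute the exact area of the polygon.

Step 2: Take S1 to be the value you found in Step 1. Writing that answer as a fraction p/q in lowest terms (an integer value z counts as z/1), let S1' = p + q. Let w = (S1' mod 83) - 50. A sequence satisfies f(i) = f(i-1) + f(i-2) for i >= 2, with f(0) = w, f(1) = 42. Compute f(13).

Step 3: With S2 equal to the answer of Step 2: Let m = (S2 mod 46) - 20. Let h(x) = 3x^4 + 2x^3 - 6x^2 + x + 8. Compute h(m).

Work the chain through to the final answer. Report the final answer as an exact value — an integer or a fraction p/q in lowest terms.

Step 1: cross terms: (-36*-27 - -9*-24)=756, (-9*-4 - 32*-27)=900, (32*-3 - -9*-4)=-132, (-9*23 - -40*-3)=-327, (-40*-24 - -36*23)=1788; twice the area = |2985| = 2985; area = 2985/2; answer 2985/2
Step 2: S1 = 2985/2; threaded value p + q = 2987; w = 32; f(2) = 1*(42) + 1*(32) = 74; iterating: f(2)=74, f(3)=116, f(4)=190, f(5)=306, f(6)=496, f(7)=802, f(8)=1298, f(9)=2100, f(10)=3398, f(11)=5498, f(12)=8896, f(13)=14394; answer 14394
Step 3: S2 = 14394; m = 22; 3*(22)^4 + 2*(22)^3 - 6*(22)^2 + 1*(22)^1 + 8 = (702768) + (21296) + (-2904) + (22) + (8) = 721190; answer 721190

721190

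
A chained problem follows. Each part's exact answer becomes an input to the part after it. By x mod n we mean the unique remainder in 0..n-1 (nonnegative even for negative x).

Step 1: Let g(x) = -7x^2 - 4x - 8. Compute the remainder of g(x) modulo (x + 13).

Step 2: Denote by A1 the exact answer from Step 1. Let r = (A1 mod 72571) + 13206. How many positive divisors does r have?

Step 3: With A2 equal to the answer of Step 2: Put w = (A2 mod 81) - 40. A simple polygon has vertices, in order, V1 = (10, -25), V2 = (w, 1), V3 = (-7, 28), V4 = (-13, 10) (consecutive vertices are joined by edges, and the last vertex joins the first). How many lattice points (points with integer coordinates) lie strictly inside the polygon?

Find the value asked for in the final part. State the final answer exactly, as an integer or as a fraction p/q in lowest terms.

Step 1: remainder = value at the root: -7*(-13)^2 - 4*(-13)^1 - 8 = (-1183) + (52) + (-8) = -1139; answer -1139
Step 2: A1 = -1139; r = 84638; 84638 = 2 * 101 * 419; number of divisors = (1+1) * (1+1) * (1+1) = 8; answer 8
Step 3: A2 = 8; w = -32; cross terms: (10*1 - -32*-25)=-790, (-32*28 - -7*1)=-889, (-7*10 - -13*28)=294, (-13*-25 - 10*10)=225; twice the area = |-1160| = 1160; area = 580; boundary points = 2 + 1 + 6 + 1 = 10; strictly interior points = area - boundary/2 + 1 = 576; answer 576

576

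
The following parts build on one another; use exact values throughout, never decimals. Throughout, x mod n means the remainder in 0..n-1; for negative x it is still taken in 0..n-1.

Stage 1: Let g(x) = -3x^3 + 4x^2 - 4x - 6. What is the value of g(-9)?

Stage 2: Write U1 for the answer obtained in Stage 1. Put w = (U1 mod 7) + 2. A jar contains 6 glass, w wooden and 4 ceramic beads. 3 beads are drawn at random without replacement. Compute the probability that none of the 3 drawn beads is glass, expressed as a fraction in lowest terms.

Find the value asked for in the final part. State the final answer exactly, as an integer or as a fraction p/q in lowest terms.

Stage 1: -3*(-9)^3 + 4*(-9)^2 - 4*(-9)^1 - 6 = (2187) + (324) + (36) + (-6) = 2541; answer 2541
Stage 2: U1 = 2541; w = 2; total draws C(12,3) = 220; favorable C(6,3) = 20; P = 1/11; answer 1/11

1/11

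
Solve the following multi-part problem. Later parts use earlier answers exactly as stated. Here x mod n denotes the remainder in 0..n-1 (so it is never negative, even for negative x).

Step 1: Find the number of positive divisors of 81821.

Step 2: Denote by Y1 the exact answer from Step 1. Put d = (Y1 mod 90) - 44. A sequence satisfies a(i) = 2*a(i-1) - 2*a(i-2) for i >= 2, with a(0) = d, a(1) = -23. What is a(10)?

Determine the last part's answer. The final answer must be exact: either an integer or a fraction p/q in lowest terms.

Step 1: 81821 = 17 * 4813; number of divisors = (1+1) * (1+1) = 4; answer 4
Step 2: Y1 = 4; d = -40; a(2) = 2*(-23) - 2*(-40) = 34; iterating: a(2)=34, a(3)=114, a(4)=160, a(5)=92, a(6)=-136, a(7)=-456, a(8)=-640, a(9)=-368, a(10)=544; answer 544

544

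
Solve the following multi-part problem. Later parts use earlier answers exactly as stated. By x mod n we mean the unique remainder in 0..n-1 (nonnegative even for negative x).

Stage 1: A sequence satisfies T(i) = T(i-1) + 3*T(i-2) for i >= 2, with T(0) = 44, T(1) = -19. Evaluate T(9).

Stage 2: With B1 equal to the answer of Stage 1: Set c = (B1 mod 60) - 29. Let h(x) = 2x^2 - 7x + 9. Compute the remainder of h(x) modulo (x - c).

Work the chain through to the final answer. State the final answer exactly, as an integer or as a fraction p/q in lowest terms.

6

Stage 1: T(2) = 1*(-19) + 3*(44) = 113; iterating: T(2)=113, T(3)=56, T(4)=395, T(5)=563, T(6)=1748, T(7)=3437, T(8)=8681, T(9)=18992; answer 18992
Stage 2: B1 = 18992; c = 3; remainder = value at the root: 2*(3)^2 - 7*(3)^1 + 9 = (18) + (-21) + (9) = 6; answer 6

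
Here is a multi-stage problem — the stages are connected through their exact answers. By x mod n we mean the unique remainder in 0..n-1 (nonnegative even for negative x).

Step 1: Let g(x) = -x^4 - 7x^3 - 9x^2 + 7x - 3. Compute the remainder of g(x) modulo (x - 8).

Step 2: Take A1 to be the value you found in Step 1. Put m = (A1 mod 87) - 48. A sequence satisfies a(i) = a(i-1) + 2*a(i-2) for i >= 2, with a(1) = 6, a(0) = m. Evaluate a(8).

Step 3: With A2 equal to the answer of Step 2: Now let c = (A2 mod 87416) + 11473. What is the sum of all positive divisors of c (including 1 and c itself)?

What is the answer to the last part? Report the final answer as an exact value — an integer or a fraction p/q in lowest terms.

13188

Step 1: remainder = value at the root: -1*(8)^4 - 7*(8)^3 - 9*(8)^2 + 7*(8)^1 - 3 = (-4096) + (-3584) + (-576) + (56) + (-3) = -8203; answer -8203
Step 2: A1 = -8203; m = 14; a(2) = 1*(6) + 2*(14) = 34; iterating: a(2)=34, a(3)=46, a(4)=114, a(5)=206, a(6)=434, a(7)=846, a(8)=1714; answer 1714
Step 3: A2 = 1714; c = 13187; 13187 is prime, so its only divisors are 1 and 13187; sigma = 1 + 13187 = 13188; answer 13188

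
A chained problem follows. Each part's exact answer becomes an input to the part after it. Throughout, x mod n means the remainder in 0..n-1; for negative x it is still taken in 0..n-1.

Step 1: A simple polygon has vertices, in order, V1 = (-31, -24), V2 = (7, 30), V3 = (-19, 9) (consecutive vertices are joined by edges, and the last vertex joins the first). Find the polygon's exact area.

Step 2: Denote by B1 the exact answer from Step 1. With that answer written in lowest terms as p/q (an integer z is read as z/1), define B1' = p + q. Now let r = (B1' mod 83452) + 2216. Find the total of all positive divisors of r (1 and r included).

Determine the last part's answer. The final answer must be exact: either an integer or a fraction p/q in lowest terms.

9360

Step 1: cross terms: (-31*30 - 7*-24)=-762, (7*9 - -19*30)=633, (-19*-24 - -31*9)=735; twice the area = |606| = 606; area = 303; answer 303
Step 2: B1 = 303; threaded value p + q = 304; r = 2520; 2520 = 2^3 * 3^2 * 5 * 7; sigma = (1 + 2 + 4 + 8) * (1 + 3 + 9) * (1 + 5) * (1 + 7) = 15 * 13 * 6 * 8 = 9360; answer 9360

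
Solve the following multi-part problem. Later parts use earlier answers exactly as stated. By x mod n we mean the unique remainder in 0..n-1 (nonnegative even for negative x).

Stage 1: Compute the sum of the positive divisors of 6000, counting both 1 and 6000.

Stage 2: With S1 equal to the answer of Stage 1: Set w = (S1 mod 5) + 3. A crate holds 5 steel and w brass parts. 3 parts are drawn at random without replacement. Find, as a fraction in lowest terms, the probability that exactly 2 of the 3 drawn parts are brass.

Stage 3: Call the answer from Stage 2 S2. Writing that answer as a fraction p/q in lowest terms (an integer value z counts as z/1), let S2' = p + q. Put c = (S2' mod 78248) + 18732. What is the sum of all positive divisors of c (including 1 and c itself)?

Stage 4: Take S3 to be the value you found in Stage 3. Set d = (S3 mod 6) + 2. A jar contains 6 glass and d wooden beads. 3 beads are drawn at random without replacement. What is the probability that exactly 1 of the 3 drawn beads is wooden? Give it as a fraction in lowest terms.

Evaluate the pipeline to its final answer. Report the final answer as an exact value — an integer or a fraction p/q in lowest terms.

15/28

Stage 1: 6000 = 2^4 * 3 * 5^3; sigma = (1 + 2 + 4 + 8 + 16) * (1 + 3) * (1 + 5 + 25 + 125) = 31 * 4 * 156 = 19344; answer 19344
Stage 2: S1 = 19344; w = 7; total draws C(12,3) = 220; favorable C(7,2)*C(5,1) = 105; P = 21/44; answer 21/44
Stage 3: S2 = 21/44; threaded value p + q = 65; c = 18797; 18797 is prime, so its only divisors are 1 and 18797; sigma = 1 + 18797 = 18798; answer 18798
Stage 4: S3 = 18798; d = 2; total draws C(8,3) = 56; favorable C(2,1)*C(6,2) = 30; P = 15/28; answer 15/28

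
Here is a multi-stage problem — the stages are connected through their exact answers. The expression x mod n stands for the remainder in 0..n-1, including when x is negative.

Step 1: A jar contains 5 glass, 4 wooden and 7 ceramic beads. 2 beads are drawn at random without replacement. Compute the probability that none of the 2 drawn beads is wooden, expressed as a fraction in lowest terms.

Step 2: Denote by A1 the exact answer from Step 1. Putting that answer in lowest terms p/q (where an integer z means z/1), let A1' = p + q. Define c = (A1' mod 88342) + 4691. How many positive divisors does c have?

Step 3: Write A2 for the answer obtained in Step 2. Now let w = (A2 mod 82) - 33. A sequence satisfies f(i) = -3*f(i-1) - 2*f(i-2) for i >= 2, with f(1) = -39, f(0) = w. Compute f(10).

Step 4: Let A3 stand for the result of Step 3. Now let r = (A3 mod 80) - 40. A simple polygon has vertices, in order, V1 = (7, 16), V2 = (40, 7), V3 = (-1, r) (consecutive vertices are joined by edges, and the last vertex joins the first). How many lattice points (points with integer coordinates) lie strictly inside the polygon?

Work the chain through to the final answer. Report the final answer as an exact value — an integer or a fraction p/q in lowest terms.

843

Step 1: total draws C(16,2) = 120; favorable C(12,2) = 66; P = 11/20; answer 11/20
Step 2: A1 = 11/20; threaded value p + q = 31; c = 4722; 4722 = 2 * 3 * 787; number of divisors = (1+1) * (1+1) * (1+1) = 8; answer 8
Step 3: A2 = 8; w = -25; f(2) = -3*(-39) - 2*(-25) = 167; iterating: f(2)=167, f(3)=-423, f(4)=935, f(5)=-1959, f(6)=4007, f(7)=-8103, f(8)=16295, f(9)=-32679, f(10)=65447; answer 65447
Step 4: A3 = 65447; r = -33; cross terms: (7*7 - 40*16)=-591, (40*-33 - -1*7)=-1313, (-1*16 - 7*-33)=215; twice the area = |-1689| = 1689; area = 1689/2; boundary points = 3 + 1 + 1 = 5; strictly interior points = area - boundary/2 + 1 = 843; answer 843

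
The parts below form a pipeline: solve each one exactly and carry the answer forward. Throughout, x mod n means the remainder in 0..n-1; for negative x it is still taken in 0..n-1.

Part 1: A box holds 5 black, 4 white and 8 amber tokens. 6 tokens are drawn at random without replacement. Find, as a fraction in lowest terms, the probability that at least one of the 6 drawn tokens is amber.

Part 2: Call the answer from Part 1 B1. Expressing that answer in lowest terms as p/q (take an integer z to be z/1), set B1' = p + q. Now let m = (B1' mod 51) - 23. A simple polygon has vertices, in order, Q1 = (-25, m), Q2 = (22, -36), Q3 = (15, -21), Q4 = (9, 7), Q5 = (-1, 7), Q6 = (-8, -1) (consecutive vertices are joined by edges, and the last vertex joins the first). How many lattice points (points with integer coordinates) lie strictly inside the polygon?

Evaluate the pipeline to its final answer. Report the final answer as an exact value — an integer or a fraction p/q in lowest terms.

815

Part 1: total draws C(17,6) = 12376; complement C(9,6) = 84; favorable 12376 - 84 = 12292; P = 439/442; answer 439/442
Part 2: B1 = 439/442; threaded value p + q = 881; m = -9; cross terms: (-25*-36 - 22*-9)=1098, (22*-21 - 15*-36)=78, (15*7 - 9*-21)=294, (9*7 - -1*7)=70, (-1*-1 - -8*7)=57, (-8*-9 - -25*-1)=47; twice the area = |1644| = 1644; area = 822; boundary points = 1 + 1 + 2 + 10 + 1 + 1 = 16; strictly interior points = area - boundary/2 + 1 = 815; answer 815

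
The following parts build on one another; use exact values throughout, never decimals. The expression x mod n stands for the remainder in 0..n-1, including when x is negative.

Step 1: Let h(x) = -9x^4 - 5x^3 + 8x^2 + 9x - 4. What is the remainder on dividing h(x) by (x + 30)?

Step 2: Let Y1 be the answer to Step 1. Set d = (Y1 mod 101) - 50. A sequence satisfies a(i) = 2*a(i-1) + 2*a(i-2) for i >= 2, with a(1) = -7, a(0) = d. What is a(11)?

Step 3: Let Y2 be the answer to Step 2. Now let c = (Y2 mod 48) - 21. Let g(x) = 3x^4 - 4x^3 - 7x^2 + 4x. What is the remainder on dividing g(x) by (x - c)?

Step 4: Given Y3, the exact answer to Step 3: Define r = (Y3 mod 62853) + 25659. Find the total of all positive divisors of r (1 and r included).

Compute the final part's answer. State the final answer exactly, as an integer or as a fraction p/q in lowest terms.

Step 1: remainder = value at the root: -9*(-30)^4 - 5*(-30)^3 + 8*(-30)^2 + 9*(-30)^1 - 4 = (-7290000) + (135000) + (7200) + (-270) + (-4) = -7148074; answer -7148074
Step 2: Y1 = -7148074; d = 50; a(2) = 2*(-7) + 2*(50) = 86; iterating: a(2)=86, a(3)=158, a(4)=488, a(5)=1292, a(6)=3560, a(7)=9704, a(8)=26528, a(9)=72464, a(10)=197984, a(11)=540896; answer 540896
Step 3: Y2 = 540896; c = 11; remainder = value at the root: 3*(11)^4 - 4*(11)^3 - 7*(11)^2 + 4*(11)^1 = (43923) + (-5324) + (-847) + (44) = 37796; answer 37796
Step 4: Y3 = 37796; r = 63455; 63455 = 5 * 7^3 * 37; sigma = (1 + 5) * (1 + 7 + 49 + 343) * (1 + 37) = 6 * 400 * 38 = 91200; answer 91200

91200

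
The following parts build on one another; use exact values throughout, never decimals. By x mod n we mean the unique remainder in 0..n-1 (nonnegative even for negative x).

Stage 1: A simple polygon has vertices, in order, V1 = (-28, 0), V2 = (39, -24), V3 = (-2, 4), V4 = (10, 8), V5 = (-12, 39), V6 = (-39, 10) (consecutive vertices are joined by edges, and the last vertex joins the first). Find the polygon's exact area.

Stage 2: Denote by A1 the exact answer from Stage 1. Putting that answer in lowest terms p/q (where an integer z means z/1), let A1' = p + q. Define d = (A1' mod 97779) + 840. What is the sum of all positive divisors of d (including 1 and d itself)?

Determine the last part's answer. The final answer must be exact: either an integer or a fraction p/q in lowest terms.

Stage 1: cross terms: (-28*-24 - 39*0)=672, (39*4 - -2*-24)=108, (-2*8 - 10*4)=-56, (10*39 - -12*8)=486, (-12*10 - -39*39)=1401, (-39*0 - -28*10)=280; twice the area = |2891| = 2891; area = 2891/2; answer 2891/2
Stage 2: A1 = 2891/2; threaded value p + q = 2893; d = 3733; 3733 is prime, so its only divisors are 1 and 3733; sigma = 1 + 3733 = 3734; answer 3734

3734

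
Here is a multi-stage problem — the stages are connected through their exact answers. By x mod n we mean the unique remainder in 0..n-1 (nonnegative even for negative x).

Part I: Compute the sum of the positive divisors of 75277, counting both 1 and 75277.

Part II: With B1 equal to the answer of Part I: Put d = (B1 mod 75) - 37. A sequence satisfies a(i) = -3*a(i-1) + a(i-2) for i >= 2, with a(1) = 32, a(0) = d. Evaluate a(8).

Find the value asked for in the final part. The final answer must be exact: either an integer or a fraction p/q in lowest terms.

-106640

Part I: 75277 is prime, so its only divisors are 1 and 75277; sigma = 1 + 75277 = 75278; answer 75278
Part II: B1 = 75278; d = 16; a(2) = -3*(32) + 1*(16) = -80; iterating: a(2)=-80, a(3)=272, a(4)=-896, a(5)=2960, a(6)=-9776, a(7)=32288, a(8)=-106640; answer -106640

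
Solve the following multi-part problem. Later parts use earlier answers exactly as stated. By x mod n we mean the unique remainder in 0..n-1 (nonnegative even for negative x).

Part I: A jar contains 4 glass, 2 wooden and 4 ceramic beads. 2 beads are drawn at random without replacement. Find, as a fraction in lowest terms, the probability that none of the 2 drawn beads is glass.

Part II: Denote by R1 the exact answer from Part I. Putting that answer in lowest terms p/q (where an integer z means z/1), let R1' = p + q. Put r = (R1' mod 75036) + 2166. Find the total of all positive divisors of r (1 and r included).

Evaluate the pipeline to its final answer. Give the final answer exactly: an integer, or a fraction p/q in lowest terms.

4608

Part I: total draws C(10,2) = 45; favorable C(6,2) = 15; P = 1/3; answer 1/3
Part II: R1 = 1/3; threaded value p + q = 4; r = 2170; 2170 = 2 * 5 * 7 * 31; sigma = (1 + 2) * (1 + 5) * (1 + 7) * (1 + 31) = 3 * 6 * 8 * 32 = 4608; answer 4608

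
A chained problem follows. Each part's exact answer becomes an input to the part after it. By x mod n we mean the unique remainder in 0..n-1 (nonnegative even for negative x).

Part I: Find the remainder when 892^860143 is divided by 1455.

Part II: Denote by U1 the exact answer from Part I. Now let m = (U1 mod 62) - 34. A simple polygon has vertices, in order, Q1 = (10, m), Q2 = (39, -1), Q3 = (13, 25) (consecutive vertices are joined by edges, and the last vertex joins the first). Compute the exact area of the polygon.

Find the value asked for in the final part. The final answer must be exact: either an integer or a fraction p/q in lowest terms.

Part I: squarings mod 1455: 892^1=892, 892^2=1234, 892^4=826, 892^8=1336, 892^16=1066, 892^32=1, 892^64=1, 892^128=1, 892^256=1, 892^512=1, 892^1024=1, 892^2048=1, 892^4096=1, 892^8192=1, 892^16384=1, 892^32768=1, 892^65536=1, 892^131072=1, 892^262144=1, 892^524288=1; 892^860143 = 892^1 * 892^2 * 892^4 * 892^8 * 892^32 * 892^64 * 892^128 * 892^256 * 892^512 * 892^1024 * 892^2048 * 892^4096 * 892^65536 * 892^262144 * 892^524288 = 148 (mod 1455); answer 148
Part II: U1 = 148; m = -10; cross terms: (10*-1 - 39*-10)=380, (39*25 - 13*-1)=988, (13*-10 - 10*25)=-380; twice the area = |988| = 988; area = 494; answer 494

494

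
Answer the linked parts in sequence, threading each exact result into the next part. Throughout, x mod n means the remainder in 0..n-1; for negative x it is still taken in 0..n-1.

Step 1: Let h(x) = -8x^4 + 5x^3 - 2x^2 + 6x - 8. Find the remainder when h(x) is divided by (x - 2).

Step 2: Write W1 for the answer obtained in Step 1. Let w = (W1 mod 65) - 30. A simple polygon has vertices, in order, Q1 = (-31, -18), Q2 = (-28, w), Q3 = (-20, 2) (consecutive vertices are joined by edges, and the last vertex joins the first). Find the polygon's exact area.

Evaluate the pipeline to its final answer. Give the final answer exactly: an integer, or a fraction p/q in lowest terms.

Step 1: remainder = value at the root: -8*(2)^4 + 5*(2)^3 - 2*(2)^2 + 6*(2)^1 - 8 = (-128) + (40) + (-8) + (12) + (-8) = -92; answer -92
Step 2: W1 = -92; w = 8; cross terms: (-31*8 - -28*-18)=-752, (-28*2 - -20*8)=104, (-20*-18 - -31*2)=422; twice the area = |-226| = 226; area = 113; answer 113

113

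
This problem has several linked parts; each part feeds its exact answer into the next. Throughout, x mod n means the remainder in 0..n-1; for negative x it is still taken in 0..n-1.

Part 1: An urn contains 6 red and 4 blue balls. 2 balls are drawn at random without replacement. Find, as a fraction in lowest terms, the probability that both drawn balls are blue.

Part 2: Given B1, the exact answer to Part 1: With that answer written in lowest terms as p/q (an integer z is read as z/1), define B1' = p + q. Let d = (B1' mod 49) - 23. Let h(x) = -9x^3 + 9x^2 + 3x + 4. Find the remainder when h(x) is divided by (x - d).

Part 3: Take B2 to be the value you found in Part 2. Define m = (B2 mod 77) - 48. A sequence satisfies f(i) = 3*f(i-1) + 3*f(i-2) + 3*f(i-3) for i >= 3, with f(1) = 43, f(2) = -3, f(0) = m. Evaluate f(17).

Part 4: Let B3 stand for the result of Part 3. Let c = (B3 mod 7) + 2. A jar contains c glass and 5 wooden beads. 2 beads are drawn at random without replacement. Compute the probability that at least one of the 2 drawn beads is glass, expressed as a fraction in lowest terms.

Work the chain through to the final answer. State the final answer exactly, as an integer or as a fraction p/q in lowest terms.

Part 1: total draws C(10,2) = 45; favorable C(4,2) = 6; P = 2/15; answer 2/15
Part 2: B1 = 2/15; threaded value p + q = 17; d = -6; remainder = value at the root: -9*(-6)^3 + 9*(-6)^2 + 3*(-6)^1 + 4 = (1944) + (324) + (-18) + (4) = 2254; answer 2254
Part 3: B2 = 2254; m = -27; f(3) = 3*(-3) + 3*(43) + 3*(-27) = 39; iterating: f(3)=39, f(4)=237, f(5)=819, f(6)=3285, f(7)=13023, f(8)=51381, f(9)=203067, f(10)=802413, f(11)=3170583, f(12)=12528189, f(13)=49503555, f(14)=195606981, f(15)=772916175, f(16)=3054080133, f(17)=12067809867; answer 12067809867
Part 4: B3 = 12067809867; c = 3; total draws C(8,2) = 28; complement C(5,2) = 10; favorable 28 - 10 = 18; P = 9/14; answer 9/14

9/14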